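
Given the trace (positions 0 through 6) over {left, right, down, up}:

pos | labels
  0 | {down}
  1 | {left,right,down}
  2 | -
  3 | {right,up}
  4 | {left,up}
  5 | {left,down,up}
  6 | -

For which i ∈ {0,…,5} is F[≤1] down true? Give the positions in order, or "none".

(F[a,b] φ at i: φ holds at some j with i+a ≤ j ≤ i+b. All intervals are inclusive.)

Evaluate at each i in [0,5]:
  i=0: ✓ (witness j=0)
  i=1: ✓ (witness j=1)
  i=2: ✗ (none in [2,3])
  i=3: ✗ (none in [3,4])
  i=4: ✓ (witness j=5)
  i=5: ✓ (witness j=5)

0, 1, 4, 5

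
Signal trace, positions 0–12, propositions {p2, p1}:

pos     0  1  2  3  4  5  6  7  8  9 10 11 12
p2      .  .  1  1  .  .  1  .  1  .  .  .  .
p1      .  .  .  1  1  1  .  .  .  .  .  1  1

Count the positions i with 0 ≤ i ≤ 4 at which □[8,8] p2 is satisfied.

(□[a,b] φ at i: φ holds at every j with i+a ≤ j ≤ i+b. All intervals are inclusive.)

1

Evaluate at each i in [0,4]:
  i=0: ✓ (all of [8,8])
  i=1: ✗ (fails at j=9)
  i=2: ✗ (fails at j=10)
  i=3: ✗ (fails at j=11)
  i=4: ✗ (fails at j=12)
Positions where it holds: {0} → 1.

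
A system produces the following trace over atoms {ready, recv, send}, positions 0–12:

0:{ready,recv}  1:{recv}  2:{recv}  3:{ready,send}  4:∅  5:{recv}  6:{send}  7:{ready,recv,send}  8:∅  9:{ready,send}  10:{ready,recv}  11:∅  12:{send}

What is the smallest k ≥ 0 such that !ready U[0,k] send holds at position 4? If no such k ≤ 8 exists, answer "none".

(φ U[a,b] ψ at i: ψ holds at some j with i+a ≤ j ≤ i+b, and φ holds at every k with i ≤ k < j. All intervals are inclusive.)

Need earliest j ≥ 4 with send, and !ready at every k in [4,j-1].
  j=4: rhs fails.
  j=5: rhs fails.
  j=6: rhs holds; lhs holds on [4,5]. k = 2.

2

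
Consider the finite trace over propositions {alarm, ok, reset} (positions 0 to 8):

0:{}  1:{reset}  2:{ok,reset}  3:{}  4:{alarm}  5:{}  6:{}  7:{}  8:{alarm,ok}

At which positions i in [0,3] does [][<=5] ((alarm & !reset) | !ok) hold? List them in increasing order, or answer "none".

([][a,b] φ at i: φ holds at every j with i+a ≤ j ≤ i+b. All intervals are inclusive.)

3

Evaluate at each i in [0,3]:
  i=0: ✗ (fails at j=2)
  i=1: ✗ (fails at j=2)
  i=2: ✗ (fails at j=2)
  i=3: ✓ (all of [3,8])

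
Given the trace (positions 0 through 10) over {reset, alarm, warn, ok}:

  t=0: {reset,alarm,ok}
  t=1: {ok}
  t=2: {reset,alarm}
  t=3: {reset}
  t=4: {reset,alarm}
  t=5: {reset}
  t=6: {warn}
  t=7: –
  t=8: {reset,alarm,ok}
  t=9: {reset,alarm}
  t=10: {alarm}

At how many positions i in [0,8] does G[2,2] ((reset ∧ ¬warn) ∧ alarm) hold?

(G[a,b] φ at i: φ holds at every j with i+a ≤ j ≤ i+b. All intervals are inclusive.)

Evaluate at each i in [0,8]:
  i=0: ✓ (all of [2,2])
  i=1: ✗ (fails at j=3)
  i=2: ✓ (all of [4,4])
  i=3: ✗ (fails at j=5)
  i=4: ✗ (fails at j=6)
  i=5: ✗ (fails at j=7)
  i=6: ✓ (all of [8,8])
  i=7: ✓ (all of [9,9])
  i=8: ✗ (fails at j=10)
Positions where it holds: {0, 2, 6, 7} → 4.

4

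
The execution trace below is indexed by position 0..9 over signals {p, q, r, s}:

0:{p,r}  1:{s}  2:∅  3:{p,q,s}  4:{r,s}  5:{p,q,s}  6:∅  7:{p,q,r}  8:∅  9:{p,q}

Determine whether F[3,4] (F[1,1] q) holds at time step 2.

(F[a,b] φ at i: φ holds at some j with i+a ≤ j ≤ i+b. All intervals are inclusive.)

Holds

Check F[1,1] q at each j in [5,6]:
  j=5: fails (none in [6,6])
  j=6: holds (witness at 7)
Found at j=6 → formula holds.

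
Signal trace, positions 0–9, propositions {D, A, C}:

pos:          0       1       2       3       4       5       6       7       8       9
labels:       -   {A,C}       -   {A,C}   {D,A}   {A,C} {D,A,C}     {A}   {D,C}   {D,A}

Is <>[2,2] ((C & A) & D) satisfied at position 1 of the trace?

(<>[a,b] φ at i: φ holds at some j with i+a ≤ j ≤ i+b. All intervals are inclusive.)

No

Check ((C & A) & D) at each j in [3,3]:
  j=3: false
No position in the window satisfies it → formula fails.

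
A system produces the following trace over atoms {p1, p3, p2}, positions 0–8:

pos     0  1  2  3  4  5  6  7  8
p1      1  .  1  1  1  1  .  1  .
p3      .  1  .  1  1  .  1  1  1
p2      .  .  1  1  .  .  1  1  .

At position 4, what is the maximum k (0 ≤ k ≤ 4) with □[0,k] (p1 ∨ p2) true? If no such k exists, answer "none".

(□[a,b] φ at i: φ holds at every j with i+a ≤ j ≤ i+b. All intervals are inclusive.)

3

(p1 ∨ p2) must hold from j=4 onward; find where it first fails.
  j=4: holds
  j=5: holds
  j=6: holds
  j=7: holds
  j=8: fails
Holds on [4,7], so largest k = 3.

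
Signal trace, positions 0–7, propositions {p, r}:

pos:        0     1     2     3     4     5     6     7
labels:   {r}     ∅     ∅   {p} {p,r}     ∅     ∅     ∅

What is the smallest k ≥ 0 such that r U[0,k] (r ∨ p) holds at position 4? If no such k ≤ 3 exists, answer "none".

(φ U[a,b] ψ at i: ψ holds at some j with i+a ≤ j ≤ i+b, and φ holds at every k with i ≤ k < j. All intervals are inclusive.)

Need earliest j ≥ 4 with (r ∨ p), and r at every k in [4,j-1].
  j=4: rhs holds (empty prefix). k = 0.

0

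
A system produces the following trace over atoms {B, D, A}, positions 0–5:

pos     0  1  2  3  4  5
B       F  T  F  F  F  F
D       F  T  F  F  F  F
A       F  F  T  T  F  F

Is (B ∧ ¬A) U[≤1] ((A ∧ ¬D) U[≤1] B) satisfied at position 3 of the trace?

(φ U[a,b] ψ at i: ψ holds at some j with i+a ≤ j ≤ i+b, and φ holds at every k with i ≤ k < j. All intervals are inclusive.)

Need some j in [3,4] with ((A ∧ ¬D) U[≤1] B), and (B ∧ ¬A) at every k in [3,j-1].
  j=3: ((A ∧ ¬D) U[≤1] B) — fails.
  j=4: ((A ∧ ¬D) U[≤1] B) — fails.
No j in the window works → until fails.

Does not hold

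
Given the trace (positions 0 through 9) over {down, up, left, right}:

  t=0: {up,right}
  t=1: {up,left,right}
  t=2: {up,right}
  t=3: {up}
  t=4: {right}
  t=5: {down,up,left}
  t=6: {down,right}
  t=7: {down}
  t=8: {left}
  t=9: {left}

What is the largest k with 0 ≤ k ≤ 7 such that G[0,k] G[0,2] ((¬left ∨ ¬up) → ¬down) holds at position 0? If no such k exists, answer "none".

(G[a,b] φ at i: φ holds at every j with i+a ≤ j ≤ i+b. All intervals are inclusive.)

3

G[0,2] ((¬left ∨ ¬up) → ¬down) must hold from j=0 onward; find where it first fails.
  j=0: holds
  j=1: holds
  j=2: holds
  j=3: holds
  j=4: fails
Holds on [0,3], so largest k = 3.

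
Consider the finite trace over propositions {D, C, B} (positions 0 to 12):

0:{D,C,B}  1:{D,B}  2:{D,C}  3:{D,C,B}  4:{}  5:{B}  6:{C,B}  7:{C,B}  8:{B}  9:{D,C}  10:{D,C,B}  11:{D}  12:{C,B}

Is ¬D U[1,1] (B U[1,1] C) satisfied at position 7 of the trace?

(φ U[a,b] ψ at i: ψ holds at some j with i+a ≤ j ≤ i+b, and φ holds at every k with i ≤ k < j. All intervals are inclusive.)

True

Need some j in [8,8] with (B U[1,1] C), and ¬D at every k in [7,j-1].
  j=8: (B U[1,1] C) holds; ¬D holds at every k in [7,7] → satisfied.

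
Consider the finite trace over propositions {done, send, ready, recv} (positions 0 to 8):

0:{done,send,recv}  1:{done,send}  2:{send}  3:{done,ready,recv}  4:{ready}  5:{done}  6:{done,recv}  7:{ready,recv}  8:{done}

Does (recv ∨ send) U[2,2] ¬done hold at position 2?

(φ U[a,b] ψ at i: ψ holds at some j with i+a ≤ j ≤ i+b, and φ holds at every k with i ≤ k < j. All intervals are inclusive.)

Yes

Need some j in [4,4] with ¬done, and (recv ∨ send) at every k in [2,j-1].
  j=4: ¬done holds; (recv ∨ send) holds at every k in [2,3] → satisfied.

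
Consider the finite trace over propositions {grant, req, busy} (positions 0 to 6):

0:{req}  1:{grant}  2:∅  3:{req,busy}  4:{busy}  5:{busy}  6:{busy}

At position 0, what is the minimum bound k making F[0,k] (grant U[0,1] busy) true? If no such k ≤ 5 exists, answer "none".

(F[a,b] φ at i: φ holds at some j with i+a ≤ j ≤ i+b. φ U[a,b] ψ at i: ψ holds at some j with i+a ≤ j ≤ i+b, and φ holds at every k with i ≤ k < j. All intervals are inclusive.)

Scan j = 0,1,… for (grant U[0,1] busy):
  j=0: fails
  j=1: fails
  j=2: fails
  j=3: holds
First hit at j=3, so smallest k = 3-0 = 3.

3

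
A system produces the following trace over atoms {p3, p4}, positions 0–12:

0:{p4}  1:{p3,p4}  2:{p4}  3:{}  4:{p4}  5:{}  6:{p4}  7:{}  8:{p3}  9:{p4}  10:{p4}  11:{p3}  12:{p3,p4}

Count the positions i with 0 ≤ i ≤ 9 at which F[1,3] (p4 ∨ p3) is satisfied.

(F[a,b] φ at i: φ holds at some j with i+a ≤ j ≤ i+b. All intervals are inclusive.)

Evaluate at each i in [0,9]:
  i=0: ✓ (witness j=1)
  i=1: ✓ (witness j=2)
  i=2: ✓ (witness j=4)
  i=3: ✓ (witness j=4)
  i=4: ✓ (witness j=6)
  i=5: ✓ (witness j=6)
  i=6: ✓ (witness j=8)
  i=7: ✓ (witness j=8)
  i=8: ✓ (witness j=9)
  i=9: ✓ (witness j=10)
Positions where it holds: {0, 1, 2, 3, 4, 5, 6, 7, 8, 9} → 10.

10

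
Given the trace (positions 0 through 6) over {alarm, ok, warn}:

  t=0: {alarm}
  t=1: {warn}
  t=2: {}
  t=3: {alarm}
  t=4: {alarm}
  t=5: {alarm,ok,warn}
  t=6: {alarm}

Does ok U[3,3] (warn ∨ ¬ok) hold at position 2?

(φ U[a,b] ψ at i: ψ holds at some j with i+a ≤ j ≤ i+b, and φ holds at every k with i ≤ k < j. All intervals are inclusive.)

Need some j in [5,5] with (warn ∨ ¬ok), and ok at every k in [2,j-1].
  j=5: (warn ∨ ¬ok) holds, but ok fails at k=2 → not this j.
No j in the window works → until fails.

No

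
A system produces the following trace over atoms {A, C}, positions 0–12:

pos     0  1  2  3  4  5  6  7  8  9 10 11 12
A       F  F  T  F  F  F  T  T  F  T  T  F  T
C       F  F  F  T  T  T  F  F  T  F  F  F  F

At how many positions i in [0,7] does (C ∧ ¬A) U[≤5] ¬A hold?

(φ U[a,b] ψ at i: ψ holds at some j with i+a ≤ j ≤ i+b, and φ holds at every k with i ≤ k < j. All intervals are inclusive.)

Evaluate at each i in [0,7]:
  i=0: ✓ (rhs at j=0)
  i=1: ✓ (rhs at j=1)
  i=2: ✗ (lhs fails at k=2 before rhs at j=3)
  i=3: ✓ (rhs at j=3)
  i=4: ✓ (rhs at j=4)
  i=5: ✓ (rhs at j=5)
  i=6: ✗ (lhs fails at k=6 before rhs at j=8)
  i=7: ✗ (lhs fails at k=7 before rhs at j=8)
Positions where it holds: {0, 1, 3, 4, 5} → 5.

5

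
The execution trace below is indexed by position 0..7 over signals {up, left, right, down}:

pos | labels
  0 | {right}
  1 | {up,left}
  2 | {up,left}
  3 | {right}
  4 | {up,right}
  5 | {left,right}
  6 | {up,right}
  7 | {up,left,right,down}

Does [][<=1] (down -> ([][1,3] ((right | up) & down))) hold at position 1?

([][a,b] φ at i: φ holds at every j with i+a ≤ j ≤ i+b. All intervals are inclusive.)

Check (down -> ([][1,3] ((right | up) & down))) at every j in [1,2]:
  j=1: antecedent false → ✓
  j=2: antecedent false → ✓
All positions satisfy it → formula holds.

True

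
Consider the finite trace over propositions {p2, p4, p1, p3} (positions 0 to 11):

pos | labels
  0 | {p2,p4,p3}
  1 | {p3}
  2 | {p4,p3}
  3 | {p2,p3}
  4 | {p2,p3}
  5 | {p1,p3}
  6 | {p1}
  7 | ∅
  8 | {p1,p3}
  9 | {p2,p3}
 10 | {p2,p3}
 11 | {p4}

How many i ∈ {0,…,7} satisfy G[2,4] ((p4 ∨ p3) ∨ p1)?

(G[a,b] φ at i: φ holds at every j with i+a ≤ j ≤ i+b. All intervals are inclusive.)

5

Evaluate at each i in [0,7]:
  i=0: ✓ (all of [2,4])
  i=1: ✓ (all of [3,5])
  i=2: ✓ (all of [4,6])
  i=3: ✗ (fails at j=7)
  i=4: ✗ (fails at j=7)
  i=5: ✗ (fails at j=7)
  i=6: ✓ (all of [8,10])
  i=7: ✓ (all of [9,11])
Positions where it holds: {0, 1, 2, 6, 7} → 5.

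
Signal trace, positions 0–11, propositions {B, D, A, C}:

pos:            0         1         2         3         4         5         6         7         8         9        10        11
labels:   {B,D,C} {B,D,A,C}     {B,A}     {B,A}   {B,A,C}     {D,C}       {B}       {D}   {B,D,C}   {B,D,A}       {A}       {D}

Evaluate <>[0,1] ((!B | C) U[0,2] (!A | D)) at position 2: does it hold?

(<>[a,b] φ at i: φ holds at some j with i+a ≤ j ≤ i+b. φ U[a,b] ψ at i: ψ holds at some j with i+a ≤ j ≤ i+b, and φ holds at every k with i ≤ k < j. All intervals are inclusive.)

Does not hold

Check ((!B | C) U[0,2] (!A | D)) at each j in [2,3]:
  j=2: fails
  j=3: fails
No position in the window satisfies it → formula fails.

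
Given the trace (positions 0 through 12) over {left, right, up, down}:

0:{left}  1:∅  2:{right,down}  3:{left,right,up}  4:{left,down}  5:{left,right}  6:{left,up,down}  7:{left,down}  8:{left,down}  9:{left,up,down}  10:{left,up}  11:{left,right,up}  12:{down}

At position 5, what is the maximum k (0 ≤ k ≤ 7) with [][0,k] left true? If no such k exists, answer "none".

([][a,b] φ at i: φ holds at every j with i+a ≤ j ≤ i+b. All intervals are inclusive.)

6

left must hold from j=5 onward; find where it first fails.
  j=5: holds
  j=6: holds
  j=7: holds
  j=8: holds
  j=9: holds
  j=10: holds
  j=11: holds
  j=12: fails
Holds on [5,11], so largest k = 6.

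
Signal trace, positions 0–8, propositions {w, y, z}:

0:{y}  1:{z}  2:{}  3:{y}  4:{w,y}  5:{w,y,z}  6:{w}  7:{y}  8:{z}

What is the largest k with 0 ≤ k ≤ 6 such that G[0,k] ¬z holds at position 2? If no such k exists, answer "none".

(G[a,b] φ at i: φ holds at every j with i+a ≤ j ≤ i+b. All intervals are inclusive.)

¬z must hold from j=2 onward; find where it first fails.
  j=2: holds
  j=3: holds
  j=4: holds
  j=5: fails
Holds on [2,4], so largest k = 2.

2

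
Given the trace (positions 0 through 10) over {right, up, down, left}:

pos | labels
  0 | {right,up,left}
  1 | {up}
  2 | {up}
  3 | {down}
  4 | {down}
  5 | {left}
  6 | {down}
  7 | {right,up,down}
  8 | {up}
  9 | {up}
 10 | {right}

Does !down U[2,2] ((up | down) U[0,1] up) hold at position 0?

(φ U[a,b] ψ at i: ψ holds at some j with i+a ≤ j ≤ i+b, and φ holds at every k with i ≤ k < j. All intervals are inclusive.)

Yes

Need some j in [2,2] with ((up | down) U[0,1] up), and !down at every k in [0,j-1].
  j=2: ((up | down) U[0,1] up) holds; !down holds at every k in [0,1] → satisfied.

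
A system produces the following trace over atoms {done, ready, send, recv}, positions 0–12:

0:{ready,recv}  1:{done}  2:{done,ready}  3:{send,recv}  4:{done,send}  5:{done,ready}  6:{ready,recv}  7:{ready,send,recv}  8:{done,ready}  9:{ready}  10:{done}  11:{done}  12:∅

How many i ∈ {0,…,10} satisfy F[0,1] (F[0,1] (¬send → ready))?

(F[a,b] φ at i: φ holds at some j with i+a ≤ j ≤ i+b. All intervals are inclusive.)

10

Evaluate at each i in [0,10]:
  i=0: ✓ (witness j=0)
  i=1: ✓ (witness j=1)
  i=2: ✓ (witness j=2)
  i=3: ✓ (witness j=3)
  i=4: ✓ (witness j=4)
  i=5: ✓ (witness j=5)
  i=6: ✓ (witness j=6)
  i=7: ✓ (witness j=7)
  i=8: ✓ (witness j=8)
  i=9: ✓ (witness j=9)
  i=10: ✗ (none in [10,11])
Positions where it holds: {0, 1, 2, 3, 4, 5, 6, 7, 8, 9} → 10.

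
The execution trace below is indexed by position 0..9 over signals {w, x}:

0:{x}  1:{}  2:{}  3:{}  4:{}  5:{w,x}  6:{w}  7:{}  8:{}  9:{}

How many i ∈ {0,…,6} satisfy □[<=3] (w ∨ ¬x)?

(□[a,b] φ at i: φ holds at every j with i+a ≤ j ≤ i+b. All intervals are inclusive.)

Evaluate at each i in [0,6]:
  i=0: ✗ (fails at j=0)
  i=1: ✓ (all of [1,4])
  i=2: ✓ (all of [2,5])
  i=3: ✓ (all of [3,6])
  i=4: ✓ (all of [4,7])
  i=5: ✓ (all of [5,8])
  i=6: ✓ (all of [6,9])
Positions where it holds: {1, 2, 3, 4, 5, 6} → 6.

6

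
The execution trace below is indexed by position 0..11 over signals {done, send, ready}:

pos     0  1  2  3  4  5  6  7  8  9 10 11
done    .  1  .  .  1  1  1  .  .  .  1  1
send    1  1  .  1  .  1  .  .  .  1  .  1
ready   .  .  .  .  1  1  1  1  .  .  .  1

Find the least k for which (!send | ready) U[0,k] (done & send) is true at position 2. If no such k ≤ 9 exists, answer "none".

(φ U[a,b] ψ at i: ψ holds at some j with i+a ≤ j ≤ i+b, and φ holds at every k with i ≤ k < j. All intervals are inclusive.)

none

Need earliest j ≥ 2 with (done & send), and (!send | ready) at every k in [2,j-1].
  j=2: rhs fails.
  j=3: rhs fails.
  j=4: rhs fails.
  j=5: rhs holds but lhs fails at k=3.
  j=6: rhs fails.
  j=7: rhs fails.
  j=8: rhs fails.
  j=9: rhs fails.
  j=10: rhs fails.
  j=11: rhs holds but lhs fails at k=3.
No witness within the range → none.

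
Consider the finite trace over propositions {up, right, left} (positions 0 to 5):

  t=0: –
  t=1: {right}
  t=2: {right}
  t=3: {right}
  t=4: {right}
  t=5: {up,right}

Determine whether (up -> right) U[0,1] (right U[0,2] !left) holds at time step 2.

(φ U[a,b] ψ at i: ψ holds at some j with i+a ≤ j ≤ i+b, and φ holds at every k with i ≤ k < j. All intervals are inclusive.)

Need some j in [2,3] with (right U[0,2] !left), and (up -> right) at every k in [2,j-1].
  j=2: (right U[0,2] !left) holds; no prefix to check → satisfied.

True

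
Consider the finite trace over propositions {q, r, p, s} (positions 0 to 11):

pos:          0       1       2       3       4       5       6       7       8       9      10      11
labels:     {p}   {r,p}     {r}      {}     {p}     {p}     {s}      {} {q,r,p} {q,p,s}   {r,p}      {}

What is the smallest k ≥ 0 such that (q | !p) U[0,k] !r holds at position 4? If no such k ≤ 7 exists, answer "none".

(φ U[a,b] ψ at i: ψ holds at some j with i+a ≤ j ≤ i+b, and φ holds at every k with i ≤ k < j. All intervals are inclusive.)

Need earliest j ≥ 4 with !r, and (q | !p) at every k in [4,j-1].
  j=4: rhs holds (empty prefix). k = 0.

0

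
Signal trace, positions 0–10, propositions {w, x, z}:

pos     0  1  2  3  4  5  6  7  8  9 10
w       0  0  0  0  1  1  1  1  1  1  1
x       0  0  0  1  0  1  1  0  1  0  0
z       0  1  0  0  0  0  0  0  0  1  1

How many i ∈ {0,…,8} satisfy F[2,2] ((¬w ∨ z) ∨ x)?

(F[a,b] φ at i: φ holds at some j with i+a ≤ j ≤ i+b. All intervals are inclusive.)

7

Evaluate at each i in [0,8]:
  i=0: ✓ (witness j=2)
  i=1: ✓ (witness j=3)
  i=2: ✗ (none in [4,4])
  i=3: ✓ (witness j=5)
  i=4: ✓ (witness j=6)
  i=5: ✗ (none in [7,7])
  i=6: ✓ (witness j=8)
  i=7: ✓ (witness j=9)
  i=8: ✓ (witness j=10)
Positions where it holds: {0, 1, 3, 4, 6, 7, 8} → 7.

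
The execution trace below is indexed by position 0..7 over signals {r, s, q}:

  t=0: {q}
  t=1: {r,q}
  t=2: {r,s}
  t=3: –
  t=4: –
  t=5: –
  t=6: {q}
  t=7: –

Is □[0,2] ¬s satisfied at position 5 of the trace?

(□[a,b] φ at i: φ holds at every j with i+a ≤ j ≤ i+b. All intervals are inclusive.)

Check ¬s at every j in [5,7]:
  j=5: true
  j=6: true
  j=7: true
All positions satisfy it → formula holds.

Holds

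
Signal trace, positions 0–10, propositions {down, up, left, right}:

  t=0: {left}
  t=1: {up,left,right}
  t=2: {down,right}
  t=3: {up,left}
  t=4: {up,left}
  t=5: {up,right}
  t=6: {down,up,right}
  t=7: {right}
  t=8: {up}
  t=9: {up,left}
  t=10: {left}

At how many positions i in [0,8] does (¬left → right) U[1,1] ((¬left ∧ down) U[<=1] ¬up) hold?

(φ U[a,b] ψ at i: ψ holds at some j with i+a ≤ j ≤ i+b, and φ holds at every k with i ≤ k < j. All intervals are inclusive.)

3

Evaluate at each i in [0,8]:
  i=0: ✗ (no rhs in [1,1])
  i=1: ✓ (rhs at j=2; lhs holds on [1,1])
  i=2: ✗ (no rhs in [3,3])
  i=3: ✗ (no rhs in [4,4])
  i=4: ✗ (no rhs in [5,5])
  i=5: ✓ (rhs at j=6; lhs holds on [5,5])
  i=6: ✓ (rhs at j=7; lhs holds on [6,6])
  i=7: ✗ (no rhs in [8,8])
  i=8: ✗ (no rhs in [9,9])
Positions where it holds: {1, 5, 6} → 3.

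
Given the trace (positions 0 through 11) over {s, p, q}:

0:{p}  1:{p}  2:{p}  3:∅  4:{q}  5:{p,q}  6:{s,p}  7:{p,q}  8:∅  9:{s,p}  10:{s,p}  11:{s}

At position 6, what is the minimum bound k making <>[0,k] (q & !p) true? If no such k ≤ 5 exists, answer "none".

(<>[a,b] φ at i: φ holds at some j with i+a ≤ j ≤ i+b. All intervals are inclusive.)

none

Scan j = 6,7,… for (q & !p):
  j=6: fails
  j=7: fails
  j=8: fails
  j=9: fails
  j=10: fails
  j=11: fails
No j in [6,11] satisfies it → none.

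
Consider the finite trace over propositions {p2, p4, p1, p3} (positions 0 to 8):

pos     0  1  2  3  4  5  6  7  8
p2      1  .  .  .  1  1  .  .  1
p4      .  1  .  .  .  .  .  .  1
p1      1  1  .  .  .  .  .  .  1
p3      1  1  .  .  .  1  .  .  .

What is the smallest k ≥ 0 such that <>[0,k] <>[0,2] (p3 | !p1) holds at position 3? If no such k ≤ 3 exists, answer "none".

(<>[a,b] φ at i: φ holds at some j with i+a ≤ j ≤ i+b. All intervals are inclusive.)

Scan j = 3,4,… for <>[0,2] (p3 | !p1):
  j=3: holds
First hit at j=3, so smallest k = 3-3 = 0.

0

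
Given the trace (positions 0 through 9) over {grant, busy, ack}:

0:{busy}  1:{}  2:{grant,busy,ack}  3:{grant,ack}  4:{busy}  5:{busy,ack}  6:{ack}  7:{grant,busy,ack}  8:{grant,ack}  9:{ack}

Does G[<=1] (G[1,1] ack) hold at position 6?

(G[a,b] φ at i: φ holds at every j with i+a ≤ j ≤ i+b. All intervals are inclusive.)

Holds

Check G[1,1] ack at every j in [6,7]:
  j=6: holds on [7,7]
  j=7: holds on [8,8]
All positions satisfy it → formula holds.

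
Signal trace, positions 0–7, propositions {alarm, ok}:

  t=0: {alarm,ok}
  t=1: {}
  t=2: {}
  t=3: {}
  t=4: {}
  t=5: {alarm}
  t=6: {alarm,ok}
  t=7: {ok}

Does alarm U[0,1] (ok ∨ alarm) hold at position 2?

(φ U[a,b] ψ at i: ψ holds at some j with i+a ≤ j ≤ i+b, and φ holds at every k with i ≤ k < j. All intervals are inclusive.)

False

Need some j in [2,3] with (ok ∨ alarm), and alarm at every k in [2,j-1].
  j=2: (ok ∨ alarm) false.
  j=3: (ok ∨ alarm) false.
No j in the window works → until fails.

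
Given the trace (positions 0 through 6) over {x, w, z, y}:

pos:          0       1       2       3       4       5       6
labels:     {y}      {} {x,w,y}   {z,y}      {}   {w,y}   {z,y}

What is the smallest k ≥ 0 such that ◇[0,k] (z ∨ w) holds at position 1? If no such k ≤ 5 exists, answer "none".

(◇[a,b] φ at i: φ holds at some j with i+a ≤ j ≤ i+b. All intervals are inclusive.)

Scan j = 1,2,… for (z ∨ w):
  j=1: fails
  j=2: holds
First hit at j=2, so smallest k = 2-1 = 1.

1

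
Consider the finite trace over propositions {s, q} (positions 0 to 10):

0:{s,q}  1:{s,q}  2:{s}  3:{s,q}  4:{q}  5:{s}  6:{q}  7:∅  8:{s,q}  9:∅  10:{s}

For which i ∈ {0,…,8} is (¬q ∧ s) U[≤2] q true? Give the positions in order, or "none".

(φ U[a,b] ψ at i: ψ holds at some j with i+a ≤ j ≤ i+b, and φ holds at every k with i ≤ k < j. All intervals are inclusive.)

Evaluate at each i in [0,8]:
  i=0: ✓ (rhs at j=0)
  i=1: ✓ (rhs at j=1)
  i=2: ✓ (rhs at j=3; lhs holds on [2,2])
  i=3: ✓ (rhs at j=3)
  i=4: ✓ (rhs at j=4)
  i=5: ✓ (rhs at j=6; lhs holds on [5,5])
  i=6: ✓ (rhs at j=6)
  i=7: ✗ (lhs fails at k=7 before rhs at j=8)
  i=8: ✓ (rhs at j=8)

0, 1, 2, 3, 4, 5, 6, 8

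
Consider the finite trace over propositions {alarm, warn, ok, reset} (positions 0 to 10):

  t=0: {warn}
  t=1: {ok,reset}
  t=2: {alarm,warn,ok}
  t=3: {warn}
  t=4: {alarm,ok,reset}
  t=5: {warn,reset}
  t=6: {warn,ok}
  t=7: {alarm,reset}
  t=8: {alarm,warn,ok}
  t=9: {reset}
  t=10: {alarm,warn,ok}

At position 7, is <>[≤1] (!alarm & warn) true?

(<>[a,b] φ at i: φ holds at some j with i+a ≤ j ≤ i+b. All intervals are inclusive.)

Does not hold

Check (!alarm & warn) at each j in [7,8]:
  j=7: false
  j=8: false
No position in the window satisfies it → formula fails.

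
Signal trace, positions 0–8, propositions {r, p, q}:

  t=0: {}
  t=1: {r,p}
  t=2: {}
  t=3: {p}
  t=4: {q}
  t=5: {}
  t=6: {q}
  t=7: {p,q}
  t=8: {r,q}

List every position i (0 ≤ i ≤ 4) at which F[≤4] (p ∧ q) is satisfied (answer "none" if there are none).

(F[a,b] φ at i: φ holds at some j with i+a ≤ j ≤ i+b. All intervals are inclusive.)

Evaluate at each i in [0,4]:
  i=0: ✗ (none in [0,4])
  i=1: ✗ (none in [1,5])
  i=2: ✗ (none in [2,6])
  i=3: ✓ (witness j=7)
  i=4: ✓ (witness j=7)

3, 4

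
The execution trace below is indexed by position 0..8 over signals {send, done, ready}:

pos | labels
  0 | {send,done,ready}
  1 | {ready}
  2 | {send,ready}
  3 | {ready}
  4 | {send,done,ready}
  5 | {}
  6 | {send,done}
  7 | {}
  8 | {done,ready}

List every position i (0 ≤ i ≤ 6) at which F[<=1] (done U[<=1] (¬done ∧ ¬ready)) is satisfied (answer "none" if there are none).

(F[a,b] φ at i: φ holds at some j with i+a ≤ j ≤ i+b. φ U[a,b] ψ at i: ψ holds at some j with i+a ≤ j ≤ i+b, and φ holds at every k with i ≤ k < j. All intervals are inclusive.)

3, 4, 5, 6

Evaluate at each i in [0,6]:
  i=0: ✗ (none in [0,1])
  i=1: ✗ (none in [1,2])
  i=2: ✗ (none in [2,3])
  i=3: ✓ (witness j=4)
  i=4: ✓ (witness j=4)
  i=5: ✓ (witness j=5)
  i=6: ✓ (witness j=6)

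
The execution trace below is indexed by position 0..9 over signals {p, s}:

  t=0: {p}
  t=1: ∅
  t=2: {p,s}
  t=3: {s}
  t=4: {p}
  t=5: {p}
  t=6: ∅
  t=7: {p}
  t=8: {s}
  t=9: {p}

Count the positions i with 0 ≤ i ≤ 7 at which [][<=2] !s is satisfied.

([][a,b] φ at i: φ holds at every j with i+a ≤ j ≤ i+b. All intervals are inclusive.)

2

Evaluate at each i in [0,7]:
  i=0: ✗ (fails at j=2)
  i=1: ✗ (fails at j=2)
  i=2: ✗ (fails at j=2)
  i=3: ✗ (fails at j=3)
  i=4: ✓ (all of [4,6])
  i=5: ✓ (all of [5,7])
  i=6: ✗ (fails at j=8)
  i=7: ✗ (fails at j=8)
Positions where it holds: {4, 5} → 2.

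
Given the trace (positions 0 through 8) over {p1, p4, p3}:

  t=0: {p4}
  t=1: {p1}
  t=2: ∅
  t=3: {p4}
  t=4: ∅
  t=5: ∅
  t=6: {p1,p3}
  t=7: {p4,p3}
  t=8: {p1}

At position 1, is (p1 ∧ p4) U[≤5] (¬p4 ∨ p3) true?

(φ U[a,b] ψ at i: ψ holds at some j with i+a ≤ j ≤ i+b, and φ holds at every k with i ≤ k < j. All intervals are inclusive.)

Holds

Need some j in [1,6] with (¬p4 ∨ p3), and (p1 ∧ p4) at every k in [1,j-1].
  j=1: (¬p4 ∨ p3) holds; no prefix to check → satisfied.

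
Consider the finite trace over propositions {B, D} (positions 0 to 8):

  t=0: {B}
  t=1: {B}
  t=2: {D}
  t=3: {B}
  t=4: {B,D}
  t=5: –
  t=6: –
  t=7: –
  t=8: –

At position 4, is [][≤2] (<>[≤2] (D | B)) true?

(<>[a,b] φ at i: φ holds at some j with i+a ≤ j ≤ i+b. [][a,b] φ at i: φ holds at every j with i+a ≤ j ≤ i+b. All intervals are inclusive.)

False

Check <>[≤2] (D | B) at every j in [4,6]:
  j=4: holds (witness at 4)
  j=5: fails (none in [5,7])
  j=6: fails (none in [6,8])
Fails at j=5 → formula fails.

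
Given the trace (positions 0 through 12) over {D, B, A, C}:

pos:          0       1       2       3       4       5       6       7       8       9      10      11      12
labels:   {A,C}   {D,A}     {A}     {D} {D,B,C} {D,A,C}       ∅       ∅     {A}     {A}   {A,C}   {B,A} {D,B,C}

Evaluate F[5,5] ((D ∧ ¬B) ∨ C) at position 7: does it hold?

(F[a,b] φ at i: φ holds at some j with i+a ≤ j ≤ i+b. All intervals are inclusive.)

True

Check ((D ∧ ¬B) ∨ C) at each j in [12,12]:
  j=12: true
Found at j=12 → formula holds.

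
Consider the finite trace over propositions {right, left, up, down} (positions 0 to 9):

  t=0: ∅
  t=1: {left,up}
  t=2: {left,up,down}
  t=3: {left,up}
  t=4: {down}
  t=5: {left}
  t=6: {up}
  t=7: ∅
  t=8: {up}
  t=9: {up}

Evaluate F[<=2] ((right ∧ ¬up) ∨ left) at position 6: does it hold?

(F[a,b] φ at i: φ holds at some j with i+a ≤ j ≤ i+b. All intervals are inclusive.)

Check ((right ∧ ¬up) ∨ left) at each j in [6,8]:
  j=6: false
  j=7: false
  j=8: false
No position in the window satisfies it → formula fails.

Does not hold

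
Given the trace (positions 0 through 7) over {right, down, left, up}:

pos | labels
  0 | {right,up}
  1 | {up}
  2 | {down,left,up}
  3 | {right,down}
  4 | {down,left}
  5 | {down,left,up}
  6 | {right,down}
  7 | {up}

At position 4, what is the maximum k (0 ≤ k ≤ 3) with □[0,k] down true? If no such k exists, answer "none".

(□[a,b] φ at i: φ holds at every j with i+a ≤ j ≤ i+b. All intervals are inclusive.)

down must hold from j=4 onward; find where it first fails.
  j=4: holds
  j=5: holds
  j=6: holds
  j=7: fails
Holds on [4,6], so largest k = 2.

2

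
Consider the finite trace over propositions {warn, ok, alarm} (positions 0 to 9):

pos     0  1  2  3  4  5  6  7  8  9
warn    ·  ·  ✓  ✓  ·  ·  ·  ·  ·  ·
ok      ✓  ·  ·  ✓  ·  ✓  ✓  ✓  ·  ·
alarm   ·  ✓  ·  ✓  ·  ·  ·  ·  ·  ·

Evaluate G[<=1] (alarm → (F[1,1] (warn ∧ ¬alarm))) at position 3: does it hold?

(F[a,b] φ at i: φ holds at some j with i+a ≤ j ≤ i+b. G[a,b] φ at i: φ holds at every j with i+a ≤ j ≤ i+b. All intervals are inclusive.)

Check (alarm → (F[1,1] (warn ∧ ¬alarm))) at every j in [3,4]:
  j=3: antecedent true; consequent fails (none in [4,4]) → ✗
  j=4: antecedent false → ✓
Fails at j=3 → formula fails.

False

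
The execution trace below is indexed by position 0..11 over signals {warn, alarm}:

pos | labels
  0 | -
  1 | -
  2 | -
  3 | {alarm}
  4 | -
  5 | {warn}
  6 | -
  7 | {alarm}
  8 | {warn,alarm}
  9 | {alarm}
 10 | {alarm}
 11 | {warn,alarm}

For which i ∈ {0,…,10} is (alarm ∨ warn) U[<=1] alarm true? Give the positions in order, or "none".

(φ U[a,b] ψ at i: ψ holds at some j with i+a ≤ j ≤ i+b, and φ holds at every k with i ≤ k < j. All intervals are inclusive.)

3, 7, 8, 9, 10

Evaluate at each i in [0,10]:
  i=0: ✗ (no rhs in [0,1])
  i=1: ✗ (no rhs in [1,2])
  i=2: ✗ (lhs fails at k=2 before rhs at j=3)
  i=3: ✓ (rhs at j=3)
  i=4: ✗ (no rhs in [4,5])
  i=5: ✗ (no rhs in [5,6])
  i=6: ✗ (lhs fails at k=6 before rhs at j=7)
  i=7: ✓ (rhs at j=7)
  i=8: ✓ (rhs at j=8)
  i=9: ✓ (rhs at j=9)
  i=10: ✓ (rhs at j=10)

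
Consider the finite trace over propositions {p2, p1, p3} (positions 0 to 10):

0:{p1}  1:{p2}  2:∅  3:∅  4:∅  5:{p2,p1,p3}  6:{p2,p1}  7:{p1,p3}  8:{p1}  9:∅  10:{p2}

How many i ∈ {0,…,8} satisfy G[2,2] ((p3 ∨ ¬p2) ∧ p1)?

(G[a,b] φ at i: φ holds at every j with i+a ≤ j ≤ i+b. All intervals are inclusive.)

3

Evaluate at each i in [0,8]:
  i=0: ✗ (fails at j=2)
  i=1: ✗ (fails at j=3)
  i=2: ✗ (fails at j=4)
  i=3: ✓ (all of [5,5])
  i=4: ✗ (fails at j=6)
  i=5: ✓ (all of [7,7])
  i=6: ✓ (all of [8,8])
  i=7: ✗ (fails at j=9)
  i=8: ✗ (fails at j=10)
Positions where it holds: {3, 5, 6} → 3.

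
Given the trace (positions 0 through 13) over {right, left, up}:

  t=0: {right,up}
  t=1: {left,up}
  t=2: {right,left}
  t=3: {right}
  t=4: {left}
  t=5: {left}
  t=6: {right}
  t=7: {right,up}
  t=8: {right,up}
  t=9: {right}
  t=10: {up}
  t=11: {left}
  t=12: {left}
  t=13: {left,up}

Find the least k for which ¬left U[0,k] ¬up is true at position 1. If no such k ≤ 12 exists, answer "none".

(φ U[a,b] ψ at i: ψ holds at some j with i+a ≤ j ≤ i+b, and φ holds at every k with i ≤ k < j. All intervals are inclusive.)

Need earliest j ≥ 1 with ¬up, and ¬left at every k in [1,j-1].
  j=1: rhs fails.
  j=2: rhs holds but lhs fails at k=1.
  j=3: rhs holds but lhs fails at k=1.
  j=4: rhs holds but lhs fails at k=1.
  j=5: rhs holds but lhs fails at k=1.
  j=6: rhs holds but lhs fails at k=1.
  j=7: rhs fails.
  j=8: rhs fails.
  j=9: rhs holds but lhs fails at k=1.
  j=10: rhs fails.
  j=11: rhs holds but lhs fails at k=1.
  j=12: rhs holds but lhs fails at k=1.
  j=13: rhs fails.
No witness within the range → none.

none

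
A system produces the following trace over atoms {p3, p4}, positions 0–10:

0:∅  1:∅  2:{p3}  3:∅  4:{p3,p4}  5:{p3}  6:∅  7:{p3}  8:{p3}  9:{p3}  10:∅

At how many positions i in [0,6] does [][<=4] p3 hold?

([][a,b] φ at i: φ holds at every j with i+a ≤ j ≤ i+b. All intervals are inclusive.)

Evaluate at each i in [0,6]:
  i=0: ✗ (fails at j=0)
  i=1: ✗ (fails at j=1)
  i=2: ✗ (fails at j=3)
  i=3: ✗ (fails at j=3)
  i=4: ✗ (fails at j=6)
  i=5: ✗ (fails at j=6)
  i=6: ✗ (fails at j=6)
Positions where it holds: {} → 0.

0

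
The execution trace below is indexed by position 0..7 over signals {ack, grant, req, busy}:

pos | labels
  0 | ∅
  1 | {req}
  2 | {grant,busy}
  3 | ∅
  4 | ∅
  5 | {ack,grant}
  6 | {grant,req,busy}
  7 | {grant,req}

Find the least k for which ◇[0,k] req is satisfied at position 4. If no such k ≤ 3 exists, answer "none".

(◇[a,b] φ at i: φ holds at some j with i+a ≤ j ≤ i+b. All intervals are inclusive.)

Scan j = 4,5,… for req:
  j=4: fails
  j=5: fails
  j=6: holds
First hit at j=6, so smallest k = 6-4 = 2.

2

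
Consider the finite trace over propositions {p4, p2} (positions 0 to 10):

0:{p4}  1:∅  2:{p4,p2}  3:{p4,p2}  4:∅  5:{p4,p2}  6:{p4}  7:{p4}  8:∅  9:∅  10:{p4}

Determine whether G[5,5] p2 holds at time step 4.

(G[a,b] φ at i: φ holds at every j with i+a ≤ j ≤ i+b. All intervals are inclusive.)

Check p2 at every j in [9,9]:
  j=9: false
Fails at j=9 → formula fails.

Does not hold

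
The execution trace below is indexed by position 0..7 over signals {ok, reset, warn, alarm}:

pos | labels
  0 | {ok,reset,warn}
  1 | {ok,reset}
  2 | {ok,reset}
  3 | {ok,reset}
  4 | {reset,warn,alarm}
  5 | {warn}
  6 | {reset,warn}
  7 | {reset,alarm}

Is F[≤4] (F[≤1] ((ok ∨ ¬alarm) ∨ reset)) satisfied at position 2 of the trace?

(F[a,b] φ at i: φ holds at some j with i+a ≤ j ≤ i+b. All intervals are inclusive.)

Holds

Check F[≤1] ((ok ∨ ¬alarm) ∨ reset) at each j in [2,6]:
  j=2: holds (witness at 2)
  j=3: holds (witness at 3)
  j=4: holds (witness at 4)
  j=5: holds (witness at 5)
  j=6: holds (witness at 6)
Found at j=2 → formula holds.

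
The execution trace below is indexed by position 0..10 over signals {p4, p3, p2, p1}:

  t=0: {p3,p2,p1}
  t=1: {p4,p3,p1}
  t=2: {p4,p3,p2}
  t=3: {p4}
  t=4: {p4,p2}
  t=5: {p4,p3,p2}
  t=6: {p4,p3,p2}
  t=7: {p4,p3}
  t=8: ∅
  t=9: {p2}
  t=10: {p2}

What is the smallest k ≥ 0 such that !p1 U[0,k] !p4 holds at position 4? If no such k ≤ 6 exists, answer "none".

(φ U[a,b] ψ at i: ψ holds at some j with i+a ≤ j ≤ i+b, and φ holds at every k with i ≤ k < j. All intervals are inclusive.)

Need earliest j ≥ 4 with !p4, and !p1 at every k in [4,j-1].
  j=4: rhs fails.
  j=5: rhs fails.
  j=6: rhs fails.
  j=7: rhs fails.
  j=8: rhs holds; lhs holds on [4,7]. k = 4.

4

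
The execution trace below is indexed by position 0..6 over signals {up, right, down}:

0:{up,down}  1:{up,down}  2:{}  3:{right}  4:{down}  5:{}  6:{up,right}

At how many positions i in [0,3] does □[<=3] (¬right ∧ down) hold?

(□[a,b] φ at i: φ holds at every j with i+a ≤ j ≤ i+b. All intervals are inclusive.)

Evaluate at each i in [0,3]:
  i=0: ✗ (fails at j=2)
  i=1: ✗ (fails at j=2)
  i=2: ✗ (fails at j=2)
  i=3: ✗ (fails at j=3)
Positions where it holds: {} → 0.

0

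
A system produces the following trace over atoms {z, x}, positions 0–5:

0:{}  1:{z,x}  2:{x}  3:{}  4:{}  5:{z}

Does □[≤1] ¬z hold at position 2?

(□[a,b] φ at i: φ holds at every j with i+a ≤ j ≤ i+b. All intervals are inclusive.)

Yes

Check ¬z at every j in [2,3]:
  j=2: true
  j=3: true
All positions satisfy it → formula holds.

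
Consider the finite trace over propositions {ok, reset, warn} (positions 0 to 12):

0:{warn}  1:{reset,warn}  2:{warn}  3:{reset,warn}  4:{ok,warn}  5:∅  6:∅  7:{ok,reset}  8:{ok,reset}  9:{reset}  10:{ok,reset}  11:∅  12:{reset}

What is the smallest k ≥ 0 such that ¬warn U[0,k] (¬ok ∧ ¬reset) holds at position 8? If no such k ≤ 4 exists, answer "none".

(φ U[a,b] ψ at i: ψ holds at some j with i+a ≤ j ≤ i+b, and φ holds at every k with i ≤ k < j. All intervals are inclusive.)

Need earliest j ≥ 8 with (¬ok ∧ ¬reset), and ¬warn at every k in [8,j-1].
  j=8: rhs fails.
  j=9: rhs fails.
  j=10: rhs fails.
  j=11: rhs holds; lhs holds on [8,10]. k = 3.

3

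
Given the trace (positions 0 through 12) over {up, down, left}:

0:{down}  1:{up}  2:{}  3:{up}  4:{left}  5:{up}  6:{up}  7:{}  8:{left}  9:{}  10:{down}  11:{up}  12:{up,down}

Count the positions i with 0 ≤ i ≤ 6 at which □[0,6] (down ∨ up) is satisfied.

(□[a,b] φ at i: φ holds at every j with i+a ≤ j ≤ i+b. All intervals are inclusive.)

0

Evaluate at each i in [0,6]:
  i=0: ✗ (fails at j=2)
  i=1: ✗ (fails at j=2)
  i=2: ✗ (fails at j=2)
  i=3: ✗ (fails at j=4)
  i=4: ✗ (fails at j=4)
  i=5: ✗ (fails at j=7)
  i=6: ✗ (fails at j=7)
Positions where it holds: {} → 0.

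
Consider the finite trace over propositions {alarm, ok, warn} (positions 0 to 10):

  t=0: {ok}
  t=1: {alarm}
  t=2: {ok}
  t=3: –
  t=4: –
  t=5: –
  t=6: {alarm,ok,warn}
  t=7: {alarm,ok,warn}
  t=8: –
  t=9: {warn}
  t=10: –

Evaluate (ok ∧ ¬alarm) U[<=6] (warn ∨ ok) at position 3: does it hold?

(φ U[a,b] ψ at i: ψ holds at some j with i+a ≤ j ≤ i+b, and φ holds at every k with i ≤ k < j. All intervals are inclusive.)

Does not hold

Need some j in [3,9] with (warn ∨ ok), and (ok ∧ ¬alarm) at every k in [3,j-1].
  j=3: (warn ∨ ok) false.
  j=4: (warn ∨ ok) false.
  j=5: (warn ∨ ok) false.
  j=6: (warn ∨ ok) holds, but (ok ∧ ¬alarm) fails at k=3 → not this j.
  j=7: (warn ∨ ok) holds, but (ok ∧ ¬alarm) fails at k=3 → not this j.
  j=8: (warn ∨ ok) false.
  j=9: (warn ∨ ok) holds, but (ok ∧ ¬alarm) fails at k=3 → not this j.
No j in the window works → until fails.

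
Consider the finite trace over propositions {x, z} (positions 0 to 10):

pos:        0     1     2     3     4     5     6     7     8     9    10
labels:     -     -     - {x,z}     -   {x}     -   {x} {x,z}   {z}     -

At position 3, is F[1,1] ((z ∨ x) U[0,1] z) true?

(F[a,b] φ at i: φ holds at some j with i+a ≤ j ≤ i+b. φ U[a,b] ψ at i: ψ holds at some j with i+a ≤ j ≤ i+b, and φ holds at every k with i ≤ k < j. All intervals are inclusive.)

Check ((z ∨ x) U[0,1] z) at each j in [4,4]:
  j=4: fails
No position in the window satisfies it → formula fails.

No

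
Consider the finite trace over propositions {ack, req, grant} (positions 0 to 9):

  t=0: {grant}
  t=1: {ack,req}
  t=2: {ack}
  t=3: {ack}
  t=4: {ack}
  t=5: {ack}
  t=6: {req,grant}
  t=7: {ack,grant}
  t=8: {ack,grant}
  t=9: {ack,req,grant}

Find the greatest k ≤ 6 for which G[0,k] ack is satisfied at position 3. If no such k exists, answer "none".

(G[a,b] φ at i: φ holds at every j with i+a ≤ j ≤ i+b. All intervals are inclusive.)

2

ack must hold from j=3 onward; find where it first fails.
  j=3: holds
  j=4: holds
  j=5: holds
  j=6: fails
Holds on [3,5], so largest k = 2.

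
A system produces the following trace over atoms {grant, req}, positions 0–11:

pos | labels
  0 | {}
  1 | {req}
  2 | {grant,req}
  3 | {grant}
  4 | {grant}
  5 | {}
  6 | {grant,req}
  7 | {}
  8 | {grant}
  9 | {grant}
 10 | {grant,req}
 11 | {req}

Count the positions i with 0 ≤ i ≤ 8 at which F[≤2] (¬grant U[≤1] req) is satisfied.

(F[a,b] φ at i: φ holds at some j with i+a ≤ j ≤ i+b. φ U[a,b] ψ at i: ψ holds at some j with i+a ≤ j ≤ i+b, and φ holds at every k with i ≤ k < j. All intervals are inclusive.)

Evaluate at each i in [0,8]:
  i=0: ✓ (witness j=0)
  i=1: ✓ (witness j=1)
  i=2: ✓ (witness j=2)
  i=3: ✓ (witness j=5)
  i=4: ✓ (witness j=5)
  i=5: ✓ (witness j=5)
  i=6: ✓ (witness j=6)
  i=7: ✗ (none in [7,9])
  i=8: ✓ (witness j=10)
Positions where it holds: {0, 1, 2, 3, 4, 5, 6, 8} → 8.

8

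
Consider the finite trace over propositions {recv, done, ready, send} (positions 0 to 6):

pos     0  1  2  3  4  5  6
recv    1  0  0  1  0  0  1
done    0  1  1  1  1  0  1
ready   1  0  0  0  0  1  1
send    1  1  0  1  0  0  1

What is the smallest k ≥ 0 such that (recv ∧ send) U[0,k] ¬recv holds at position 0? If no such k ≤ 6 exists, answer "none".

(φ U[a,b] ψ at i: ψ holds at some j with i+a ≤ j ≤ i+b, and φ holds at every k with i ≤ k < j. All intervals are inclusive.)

1

Need earliest j ≥ 0 with ¬recv, and (recv ∧ send) at every k in [0,j-1].
  j=0: rhs fails.
  j=1: rhs holds; lhs holds on [0,0]. k = 1.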